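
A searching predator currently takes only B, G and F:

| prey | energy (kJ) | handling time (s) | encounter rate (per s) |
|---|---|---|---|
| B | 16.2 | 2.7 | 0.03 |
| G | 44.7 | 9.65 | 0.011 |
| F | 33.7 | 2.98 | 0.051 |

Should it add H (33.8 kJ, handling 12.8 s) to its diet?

Yes

On B, G and F alone, R = ΣλE/(1+Σλh) = 2.696/1.339 = 2.014 kJ/s.
H: E/h = 33.8/12.8 = 2.641 kJ/s.
Since 2.641 > R, including H increases the long-run rate.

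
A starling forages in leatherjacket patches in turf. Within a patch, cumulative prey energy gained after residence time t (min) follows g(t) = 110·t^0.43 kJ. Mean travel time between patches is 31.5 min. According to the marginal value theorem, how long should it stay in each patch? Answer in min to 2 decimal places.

23.76 min

Maximise g(t)/(T+t): set derivative to zero → g'(t)(T+t) = g(t).
g'(t) = 0.43·110·t^-0.57. Setting 0.43·110·t^-0.57 = 110·t^0.43/(31.5+t) gives 0.43(31.5+t) = t, so 0.57·t = 0.43×31.5.
t* = 0.43×31.5/0.57 = 23.76 min.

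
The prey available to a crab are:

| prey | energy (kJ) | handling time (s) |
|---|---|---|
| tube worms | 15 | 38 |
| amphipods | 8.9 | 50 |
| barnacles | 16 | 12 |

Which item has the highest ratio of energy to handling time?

Profitability E/h (kJ/s): tube worms = 15/38 = 0.395, amphipods = 8.9/50 = 0.178, barnacles = 16/12 = 1.33.
Ranked: barnacles > tube worms > amphipods.

barnacles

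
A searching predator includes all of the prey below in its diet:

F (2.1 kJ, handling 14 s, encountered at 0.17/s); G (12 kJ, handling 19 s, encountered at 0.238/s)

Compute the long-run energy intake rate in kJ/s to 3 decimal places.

R = (0.17×2.1 + 0.238×12) / (1 + 0.17×14 + 0.238×19) = 3.213/7.902 = 0.4066 kJ/s.

0.407 kJ/s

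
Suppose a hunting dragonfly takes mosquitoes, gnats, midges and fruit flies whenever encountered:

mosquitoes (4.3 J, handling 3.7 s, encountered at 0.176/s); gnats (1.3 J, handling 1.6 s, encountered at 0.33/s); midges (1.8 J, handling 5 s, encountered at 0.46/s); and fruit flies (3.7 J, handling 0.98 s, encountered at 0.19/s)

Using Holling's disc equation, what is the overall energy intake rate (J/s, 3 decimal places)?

0.582 J/s

R = (0.176×4.3 + 0.33×1.3 + 0.46×1.8 + 0.19×3.7) / (1 + 0.176×3.7 + 0.33×1.6 + 0.46×5 + 0.19×0.98) = 2.717/4.665 = 0.5823 J/s.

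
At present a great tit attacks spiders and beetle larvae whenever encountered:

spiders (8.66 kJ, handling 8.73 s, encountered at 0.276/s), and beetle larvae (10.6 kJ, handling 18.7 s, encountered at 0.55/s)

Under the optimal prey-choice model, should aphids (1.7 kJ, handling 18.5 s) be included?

No

Intake rate on the current diet: R = (0.276×8.66 + 0.55×10.6) / (1 + 0.276×8.73 + 0.55×18.7) = 8.22/13.69 = 0.6003 kJ/s.
aphids: E/h = 1.7/18.5 = 0.09189 kJ/s.
Since 0.09189 < R, time spent handling aphids is better spent searching.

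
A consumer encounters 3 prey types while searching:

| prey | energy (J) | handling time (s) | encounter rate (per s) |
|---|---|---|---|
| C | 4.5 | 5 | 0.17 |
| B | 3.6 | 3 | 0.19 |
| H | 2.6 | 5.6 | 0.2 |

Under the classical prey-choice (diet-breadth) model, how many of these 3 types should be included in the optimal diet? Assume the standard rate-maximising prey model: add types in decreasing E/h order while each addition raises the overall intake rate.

2

Profitabilities (E/h, J/s): B 1.2, C 0.9, H 0.464. Add prey in this order while the next type's profitability exceeds the intake rate on those already taken.
Rate on top 1: 0.4357. C: 0.9 > 0.4357 → include.
Rate on top 2: 0.5988. H: 0.464 < 0.5988 → exclude; stop.
Optimal diet: B, C — 2 of 3 types.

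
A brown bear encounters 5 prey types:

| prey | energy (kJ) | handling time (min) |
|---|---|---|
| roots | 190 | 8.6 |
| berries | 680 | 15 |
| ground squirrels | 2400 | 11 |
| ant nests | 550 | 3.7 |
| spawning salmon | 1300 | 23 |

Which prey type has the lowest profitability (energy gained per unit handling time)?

Profitability E/h (kJ/min): roots = 190/8.6 = 22.1, berries = 680/15 = 45.3, ground squirrels = 2400/11 = 218, ant nests = 550/3.7 = 149, spawning salmon = 1300/23 = 56.5.
Ranked: ground squirrels > ant nests > spawning salmon > berries > roots.

roots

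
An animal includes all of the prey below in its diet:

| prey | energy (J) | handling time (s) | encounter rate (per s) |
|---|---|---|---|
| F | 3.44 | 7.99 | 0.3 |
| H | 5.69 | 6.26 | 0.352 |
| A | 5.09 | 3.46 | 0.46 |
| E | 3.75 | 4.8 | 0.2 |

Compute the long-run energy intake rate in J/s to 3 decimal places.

0.751 J/s

R = (0.3×3.44 + 0.352×5.69 + 0.46×5.09 + 0.2×3.75) / (1 + 0.3×7.99 + 0.352×6.26 + 0.46×3.46 + 0.2×4.8) = 6.126/8.152 = 0.7515 J/s.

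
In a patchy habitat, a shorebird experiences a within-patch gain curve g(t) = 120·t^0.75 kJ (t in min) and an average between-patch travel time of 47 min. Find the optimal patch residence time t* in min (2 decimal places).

Maximise g(t)/(T+t): set derivative to zero → g'(t)(T+t) = g(t).
g'(t) = 0.75·120·t^-0.25. Setting 0.75·120·t^-0.25 = 120·t^0.75/(47+t) gives 0.75(47+t) = t, so 0.25·t = 0.75×47.
t* = 0.75×47/0.25 = 141 min.

141.00 min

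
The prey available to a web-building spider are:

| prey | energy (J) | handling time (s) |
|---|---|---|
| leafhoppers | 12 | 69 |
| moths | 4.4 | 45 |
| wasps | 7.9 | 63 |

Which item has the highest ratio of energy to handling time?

In descending order of E/h:
leafhoppers: 12/69 = 0.174 J/s
wasps: 7.9/63 = 0.125 J/s
moths: 4.4/45 = 0.0978 J/s

leafhoppers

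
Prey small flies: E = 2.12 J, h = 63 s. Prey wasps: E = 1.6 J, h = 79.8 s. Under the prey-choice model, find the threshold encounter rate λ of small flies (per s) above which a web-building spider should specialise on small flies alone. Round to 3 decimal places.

0.023 per s

At the threshold, the rate on small flies alone equals the profitability of wasps: λ·2.12/(1 + λ·63) = 1.6/79.8 = 0.02005.
Rearranging, λ(2.12 − 0.02005×63) = 0.02005, so λ = 0.02005/0.8568 = 0.0234 per s.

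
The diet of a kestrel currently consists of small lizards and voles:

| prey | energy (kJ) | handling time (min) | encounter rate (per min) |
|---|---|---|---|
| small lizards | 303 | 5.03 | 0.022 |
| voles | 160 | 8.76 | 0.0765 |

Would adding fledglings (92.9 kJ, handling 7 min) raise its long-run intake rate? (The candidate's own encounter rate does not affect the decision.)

Yes

Current rate: (0.022×303 + 0.0765×160)/(1 + 0.022×5.03 + 0.0765×8.76) = 10.62 kJ/min.
Profitability of fledglings: 92.9/7 = 13.27 kJ/min.
Since 13.27 > R, including fledglings increases the long-run rate.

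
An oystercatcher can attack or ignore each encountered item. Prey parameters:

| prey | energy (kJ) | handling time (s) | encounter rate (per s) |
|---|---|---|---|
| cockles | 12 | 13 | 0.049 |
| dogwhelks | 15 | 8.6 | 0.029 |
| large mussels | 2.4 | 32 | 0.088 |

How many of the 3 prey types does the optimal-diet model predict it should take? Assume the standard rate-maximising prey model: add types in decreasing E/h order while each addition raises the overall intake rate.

Profitabilities (E/h, kJ/s): dogwhelks 1.74, cockles 0.923, large mussels 0.075. Add prey in this order while the next type's profitability exceeds the intake rate on those already taken.
Rate on top 1: 0.3482. cockles: 0.923 > 0.3482 → include.
Rate on top 2: 0.5423. large mussels: 0.075 < 0.5423 → exclude; stop.
Optimal diet: dogwhelks, cockles — 2 of 3 types.

2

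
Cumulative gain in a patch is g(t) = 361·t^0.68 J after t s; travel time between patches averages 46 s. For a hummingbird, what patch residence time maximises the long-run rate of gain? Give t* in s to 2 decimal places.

97.75 s

By the marginal value theorem, leave when the instantaneous gain rate g'(t) equals the habitat-wide average g(t)/(T + t).
g'(t) = 0.68·361·t^-0.32. Setting 0.68·361·t^-0.32 = 361·t^0.68/(46+t) gives 0.68(46+t) = t, so 0.32·t = 0.68×46.
t* = 0.68×46/0.32 = 97.75 s.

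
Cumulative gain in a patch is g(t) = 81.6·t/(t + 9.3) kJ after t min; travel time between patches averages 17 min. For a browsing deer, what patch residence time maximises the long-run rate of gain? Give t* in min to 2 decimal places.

By the marginal value theorem, leave when the instantaneous gain rate g'(t) equals the habitat-wide average g(t)/(T + t).
g'(t) = 81.6·9.3/(t + 9.3)². Setting 81.6·9.3/(t+9.3)² = 81.6t/[(t+9.3)(17+t)] gives 9.3(17+t) = t(t+9.3), so t² = 9.3×17 = 158.1.
t* = √158.1 = 12.57 min.

12.57 min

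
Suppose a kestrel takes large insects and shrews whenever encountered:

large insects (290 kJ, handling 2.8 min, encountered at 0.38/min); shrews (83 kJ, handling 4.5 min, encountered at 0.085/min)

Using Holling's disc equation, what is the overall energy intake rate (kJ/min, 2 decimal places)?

Energy encountered per unit search time: 0.38×290 + 0.085×83 = 117.3 kJ/min.
Handling time per unit search time: 0.38×2.8 + 0.085×4.5 = 1.446.
Rate = 117.3/(1 + 1.446) = 47.93 kJ/min.

47.93 kJ/min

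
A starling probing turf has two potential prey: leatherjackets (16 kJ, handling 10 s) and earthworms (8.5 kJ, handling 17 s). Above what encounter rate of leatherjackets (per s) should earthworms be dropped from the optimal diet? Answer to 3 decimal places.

0.045 per s

At the threshold, the rate on leatherjackets alone equals the profitability of earthworms: λ·16/(1 + λ·10) = 8.5/17 = 0.5.
Rearranging, λ(16 − 0.5×10) = 0.5, so λ = 0.5/11 = 0.04545 per s.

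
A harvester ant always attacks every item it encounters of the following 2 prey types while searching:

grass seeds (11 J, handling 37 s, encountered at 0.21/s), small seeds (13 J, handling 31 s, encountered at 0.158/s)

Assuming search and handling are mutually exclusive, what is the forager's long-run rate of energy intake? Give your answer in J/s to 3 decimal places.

R = Σλ_iE_i / (1 + Σλ_ih_i)
Numerator: 0.21×11 + 0.158×13 = 4.364
Denominator: 1 + 0.21×37 + 0.158×31 = 13.67
R = 4.364/13.67 = 0.3193 J/s

0.319 J/s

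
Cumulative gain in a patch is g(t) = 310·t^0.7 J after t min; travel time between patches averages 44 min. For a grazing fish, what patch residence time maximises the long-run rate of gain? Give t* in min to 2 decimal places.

By the marginal value theorem, leave when the instantaneous gain rate g'(t) equals the habitat-wide average g(t)/(T + t).
g'(t) = 0.7·310·t^-0.3. Setting 0.7·310·t^-0.3 = 310·t^0.7/(44+t) gives 0.7(44+t) = t, so 0.30·t = 0.7×44.
t* = 0.7×44/0.30 = 102.7 min.

102.67 min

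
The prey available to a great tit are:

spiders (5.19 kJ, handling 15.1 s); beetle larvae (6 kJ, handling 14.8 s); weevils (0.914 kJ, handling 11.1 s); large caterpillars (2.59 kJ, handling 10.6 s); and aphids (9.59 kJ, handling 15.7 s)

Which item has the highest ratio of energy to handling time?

Profitability E/h (kJ/s): spiders = 5.19/15.1 = 0.344, beetle larvae = 6/14.8 = 0.405, weevils = 0.914/11.1 = 0.0823, large caterpillars = 2.59/10.6 = 0.244, aphids = 9.59/15.7 = 0.611.
Ranked: aphids > beetle larvae > spiders > large caterpillars > weevils.

aphids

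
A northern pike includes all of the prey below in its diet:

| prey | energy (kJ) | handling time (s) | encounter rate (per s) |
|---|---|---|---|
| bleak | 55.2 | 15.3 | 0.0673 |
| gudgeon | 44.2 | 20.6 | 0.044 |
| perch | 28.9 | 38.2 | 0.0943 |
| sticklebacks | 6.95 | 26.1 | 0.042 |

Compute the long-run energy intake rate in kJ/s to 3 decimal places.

R = (0.0673×55.2 + 0.044×44.2 + 0.0943×28.9 + 0.042×6.95) / (1 + 0.0673×15.3 + 0.044×20.6 + 0.0943×38.2 + 0.042×26.1) = 8.677/7.635 = 1.137 kJ/s.

1.137 kJ/s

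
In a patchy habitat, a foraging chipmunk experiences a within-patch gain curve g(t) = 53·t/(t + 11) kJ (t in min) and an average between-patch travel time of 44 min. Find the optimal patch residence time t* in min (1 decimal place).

By the marginal value theorem, leave when the instantaneous gain rate g'(t) equals the habitat-wide average g(t)/(T + t).
g'(t) = 53·11/(t + 11)². Setting 53·11/(t+11)² = 53t/[(t+11)(44+t)] gives 11(44+t) = t(t+11), so t² = 11×44 = 484.
t* = √484 = 22 min.

22.0 min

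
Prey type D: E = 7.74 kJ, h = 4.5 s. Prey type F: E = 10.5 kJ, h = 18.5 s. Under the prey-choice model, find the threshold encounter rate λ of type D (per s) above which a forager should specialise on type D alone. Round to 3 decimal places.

Drop type F once their profitability E₂/h₂ falls below the rate achievable on type D alone: E₂/h₂ = λE₁/(1 + λh₁).
Solve for λ: λE₁h₂ = E₂(1 + λh₁) → λ(E₁h₂ − E₂h₁) = E₂ → λ = E₂/(E₁h₂ − E₂h₁).
λ = 10.5/(7.74×18.5 − 10.5×4.5) = 10.5/95.94 = 0.1094 per s.

0.109 per s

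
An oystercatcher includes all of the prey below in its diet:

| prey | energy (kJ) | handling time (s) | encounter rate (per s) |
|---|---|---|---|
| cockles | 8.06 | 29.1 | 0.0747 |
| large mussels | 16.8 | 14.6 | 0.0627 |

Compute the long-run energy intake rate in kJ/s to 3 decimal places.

Energy encountered per unit search time: 0.0747×8.06 + 0.0627×16.8 = 1.655 kJ/s.
Handling time per unit search time: 0.0747×29.1 + 0.0627×14.6 = 3.089.
Rate = 1.655/(1 + 3.089) = 0.4048 kJ/s.

0.405 kJ/s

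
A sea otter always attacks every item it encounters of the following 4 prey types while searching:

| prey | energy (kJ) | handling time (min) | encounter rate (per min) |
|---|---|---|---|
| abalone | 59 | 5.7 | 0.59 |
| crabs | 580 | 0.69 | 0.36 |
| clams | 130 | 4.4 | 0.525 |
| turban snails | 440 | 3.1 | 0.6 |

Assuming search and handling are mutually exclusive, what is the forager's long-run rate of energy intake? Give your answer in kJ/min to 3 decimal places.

R = Σλ_iE_i / (1 + Σλ_ih_i)
Numerator: 0.59×59 + 0.36×580 + 0.525×130 + 0.6×440 = 575.9
Denominator: 1 + 0.59×5.7 + 0.36×0.69 + 0.525×4.4 + 0.6×3.1 = 8.781
R = 575.9/8.781 = 65.58 kJ/min

65.577 kJ/min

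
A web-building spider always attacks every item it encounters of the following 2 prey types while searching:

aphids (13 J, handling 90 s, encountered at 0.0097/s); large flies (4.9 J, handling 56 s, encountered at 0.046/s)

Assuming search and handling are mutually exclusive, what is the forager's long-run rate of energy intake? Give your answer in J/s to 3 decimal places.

0.079 J/s

R = (0.0097×13 + 0.046×4.9) / (1 + 0.0097×90 + 0.046×56) = 0.3515/4.449 = 0.07901 J/s.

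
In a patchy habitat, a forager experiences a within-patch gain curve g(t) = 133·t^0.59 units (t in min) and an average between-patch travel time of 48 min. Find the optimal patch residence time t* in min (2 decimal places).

Maximise g(t)/(T+t): set derivative to zero → g'(t)(T+t) = g(t).
g'(t) = 0.59·133·t^-0.41. Setting 0.59·133·t^-0.41 = 133·t^0.59/(48+t) gives 0.59(48+t) = t, so 0.41·t = 0.59×48.
t* = 0.59×48/0.41 = 69.07 min.

69.07 min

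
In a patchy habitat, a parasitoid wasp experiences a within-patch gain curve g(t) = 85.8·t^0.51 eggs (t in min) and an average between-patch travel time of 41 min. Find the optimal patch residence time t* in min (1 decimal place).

42.7 min

By the marginal value theorem, leave when the instantaneous gain rate g'(t) equals the habitat-wide average g(t)/(T + t).
g'(t) = 0.51·85.8·t^-0.49. Setting 0.51·85.8·t^-0.49 = 85.8·t^0.51/(41+t) gives 0.51(41+t) = t, so 0.49·t = 0.51×41.
t* = 0.51×41/0.49 = 42.67 min.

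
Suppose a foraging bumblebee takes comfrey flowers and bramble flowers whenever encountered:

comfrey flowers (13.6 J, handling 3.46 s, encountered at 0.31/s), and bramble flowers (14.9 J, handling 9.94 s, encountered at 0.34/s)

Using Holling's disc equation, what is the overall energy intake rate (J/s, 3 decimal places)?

R = (0.31×13.6 + 0.34×14.9) / (1 + 0.31×3.46 + 0.34×9.94) = 9.282/5.452 = 1.702 J/s.

1.702 J/s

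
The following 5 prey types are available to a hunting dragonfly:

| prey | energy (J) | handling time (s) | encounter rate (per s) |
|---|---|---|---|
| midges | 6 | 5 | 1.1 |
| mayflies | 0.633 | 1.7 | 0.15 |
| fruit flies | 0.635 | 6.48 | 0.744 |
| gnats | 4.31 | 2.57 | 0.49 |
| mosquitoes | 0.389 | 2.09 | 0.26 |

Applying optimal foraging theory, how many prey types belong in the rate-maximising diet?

2

Rank by E/h (J/s): gnats 1.68, midges 1.2, mayflies 0.372, mosquitoes 0.186, fruit flies 0.098. Include each in turn until the next type's E/h falls below the running intake rate.
Rate on top 1: 0.9348. midges: 1.2 > 0.9348 → include.
Rate on top 2: 1.123. mayflies: 0.372 < 1.123 → exclude; stop.
Optimal diet: gnats, midges — 2 of 5 types.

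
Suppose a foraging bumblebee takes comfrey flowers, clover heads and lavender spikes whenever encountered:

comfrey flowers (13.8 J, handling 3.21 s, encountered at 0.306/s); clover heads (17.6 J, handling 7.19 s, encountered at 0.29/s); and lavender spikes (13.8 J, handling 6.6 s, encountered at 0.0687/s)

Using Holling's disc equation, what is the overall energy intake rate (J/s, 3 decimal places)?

Energy encountered per unit search time: 0.306×13.8 + 0.29×17.6 + 0.0687×13.8 = 10.27 J/s.
Handling time per unit search time: 0.306×3.21 + 0.29×7.19 + 0.0687×6.6 = 3.521.
Rate = 10.27/(1 + 3.521) = 2.273 J/s.

2.273 J/s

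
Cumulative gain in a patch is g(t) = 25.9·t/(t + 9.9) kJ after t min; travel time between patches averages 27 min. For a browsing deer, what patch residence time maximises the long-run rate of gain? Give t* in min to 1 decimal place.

16.3 min

Maximise g(t)/(T+t): set derivative to zero → g'(t)(T+t) = g(t).
g'(t) = 25.9·9.9/(t + 9.9)². Setting 25.9·9.9/(t+9.9)² = 25.9t/[(t+9.9)(27+t)] gives 9.9(27+t) = t(t+9.9), so t² = 9.9×27 = 267.3.
t* = √267.3 = 16.35 min.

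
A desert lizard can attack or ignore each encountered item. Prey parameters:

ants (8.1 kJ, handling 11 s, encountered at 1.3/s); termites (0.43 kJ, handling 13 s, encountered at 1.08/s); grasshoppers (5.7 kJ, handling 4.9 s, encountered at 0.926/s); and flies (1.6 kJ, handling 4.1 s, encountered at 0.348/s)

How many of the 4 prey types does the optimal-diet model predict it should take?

1

Profitabilities (E/h, kJ/s): grasshoppers 1.16, ants 0.736, flies 0.39, termites 0.0331. Add prey in this order while the next type's profitability exceeds the intake rate on those already taken.
Rate on top 1: 0.9532. ants: 0.736 < 0.9532 → exclude; stop.
Optimal diet: grasshoppers — 1 of 4 types.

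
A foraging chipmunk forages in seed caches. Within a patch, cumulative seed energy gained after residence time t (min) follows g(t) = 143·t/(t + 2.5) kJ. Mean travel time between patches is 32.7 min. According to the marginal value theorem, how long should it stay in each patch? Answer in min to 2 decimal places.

Maximise g(t)/(T+t): set derivative to zero → g'(t)(T+t) = g(t).
g'(t) = 143·2.5/(t + 2.5)². Setting 143·2.5/(t+2.5)² = 143t/[(t+2.5)(32.7+t)] gives 2.5(32.7+t) = t(t+2.5), so t² = 2.5×32.7 = 81.75.
t* = √81.75 = 9.042 min.

9.04 min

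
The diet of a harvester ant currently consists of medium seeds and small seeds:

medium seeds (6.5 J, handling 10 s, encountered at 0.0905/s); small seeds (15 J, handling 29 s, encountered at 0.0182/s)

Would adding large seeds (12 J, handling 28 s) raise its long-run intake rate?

Intake rate on the current diet: R = (0.0905×6.5 + 0.0182×15) / (1 + 0.0905×10 + 0.0182×29) = 0.8612/2.433 = 0.354 J/s.
Profitability of large seeds: 12/28 = 0.4286 J/s.
0.4286 > 0.354, so adding large seeds raises the average — include it.

Yes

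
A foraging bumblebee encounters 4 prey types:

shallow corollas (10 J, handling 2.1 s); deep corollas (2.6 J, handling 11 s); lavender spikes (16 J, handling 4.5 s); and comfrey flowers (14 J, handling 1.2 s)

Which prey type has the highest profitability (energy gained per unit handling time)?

Profitability E/h (J/s): shallow corollas = 10/2.1 = 4.76, deep corollas = 2.6/11 = 0.236, lavender spikes = 16/4.5 = 3.56, comfrey flowers = 14/1.2 = 11.7.
Ranked: comfrey flowers > shallow corollas > lavender spikes > deep corollas.

comfrey flowers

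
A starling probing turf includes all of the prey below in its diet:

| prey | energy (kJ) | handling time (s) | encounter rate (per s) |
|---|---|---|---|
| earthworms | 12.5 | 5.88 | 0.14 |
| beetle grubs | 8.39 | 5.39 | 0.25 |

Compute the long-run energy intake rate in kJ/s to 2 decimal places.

1.21 kJ/s

R = Σλ_iE_i / (1 + Σλ_ih_i)
Numerator: 0.14×12.5 + 0.25×8.39 = 3.848
Denominator: 1 + 0.14×5.88 + 0.25×5.39 = 3.171
R = 3.848/3.171 = 1.213 kJ/s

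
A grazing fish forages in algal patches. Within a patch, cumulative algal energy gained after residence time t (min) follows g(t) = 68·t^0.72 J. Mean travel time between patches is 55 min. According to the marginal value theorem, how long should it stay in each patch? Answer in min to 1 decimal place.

By the marginal value theorem, leave when the instantaneous gain rate g'(t) equals the habitat-wide average g(t)/(T + t).
g'(t) = 0.72·68·t^-0.28. Setting 0.72·68·t^-0.28 = 68·t^0.72/(55+t) gives 0.72(55+t) = t, so 0.28·t = 0.72×55.
t* = 0.72×55/0.28 = 141.4 min.

141.4 min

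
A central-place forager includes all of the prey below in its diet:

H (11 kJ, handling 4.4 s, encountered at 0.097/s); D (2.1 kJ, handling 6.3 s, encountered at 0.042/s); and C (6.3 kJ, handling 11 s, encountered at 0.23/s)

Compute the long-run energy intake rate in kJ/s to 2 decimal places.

0.62 kJ/s

R = (0.097×11 + 0.042×2.1 + 0.23×6.3) / (1 + 0.097×4.4 + 0.042×6.3 + 0.23×11) = 2.604/4.221 = 0.6169 kJ/s.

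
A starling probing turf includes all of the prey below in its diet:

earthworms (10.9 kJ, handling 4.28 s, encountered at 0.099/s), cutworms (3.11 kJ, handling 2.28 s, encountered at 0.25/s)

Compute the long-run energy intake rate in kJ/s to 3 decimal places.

R = Σλ_iE_i / (1 + Σλ_ih_i)
Numerator: 0.099×10.9 + 0.25×3.11 = 1.857
Denominator: 1 + 0.099×4.28 + 0.25×2.28 = 1.994
R = 1.857/1.994 = 0.9312 kJ/s

0.931 kJ/s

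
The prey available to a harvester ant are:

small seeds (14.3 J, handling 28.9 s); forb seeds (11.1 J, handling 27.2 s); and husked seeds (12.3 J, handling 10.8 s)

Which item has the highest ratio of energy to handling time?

husked seeds

In descending order of E/h:
husked seeds: 12.3/10.8 = 1.14 J/s
small seeds: 14.3/28.9 = 0.495 J/s
forb seeds: 11.1/27.2 = 0.408 J/s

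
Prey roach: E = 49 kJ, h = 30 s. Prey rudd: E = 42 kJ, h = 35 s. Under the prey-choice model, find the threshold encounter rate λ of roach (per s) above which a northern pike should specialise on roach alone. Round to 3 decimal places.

Drop rudd once their profitability E₂/h₂ falls below the rate achievable on roach alone: E₂/h₂ = λE₁/(1 + λh₁).
Solve for λ: λE₁h₂ = E₂(1 + λh₁) → λ(E₁h₂ − E₂h₁) = E₂ → λ = E₂/(E₁h₂ − E₂h₁).
λ = 42/(49×35 − 42×30) = 42/455 = 0.09231 per s.

0.092 per s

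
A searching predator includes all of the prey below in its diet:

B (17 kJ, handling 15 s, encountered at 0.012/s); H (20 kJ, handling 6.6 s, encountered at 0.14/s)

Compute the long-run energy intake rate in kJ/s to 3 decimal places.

1.428 kJ/s

R = (0.012×17 + 0.14×20) / (1 + 0.012×15 + 0.14×6.6) = 3.004/2.104 = 1.428 kJ/s.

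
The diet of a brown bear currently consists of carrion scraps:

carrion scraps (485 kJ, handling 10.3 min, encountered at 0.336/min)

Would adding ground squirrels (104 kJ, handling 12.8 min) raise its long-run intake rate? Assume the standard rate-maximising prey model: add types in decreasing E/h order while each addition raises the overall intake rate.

Current rate: (0.336×485)/(1 + 0.336×10.3) = 36.53 kJ/min.
ground squirrels: E/h = 104/12.8 = 8.125 kJ/min.
Since 8.125 < R, time spent handling ground squirrels is better spent searching.

No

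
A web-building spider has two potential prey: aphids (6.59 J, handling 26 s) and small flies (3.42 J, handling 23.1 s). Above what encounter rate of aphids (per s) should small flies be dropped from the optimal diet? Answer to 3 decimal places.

The zero-one rule: include small flies iff E₂/h₂ > λE₁/(1+λh₁). Equality gives the switch point.
λE₁h₂ = E₂ + λE₂h₁ ⇒ λ = E₂/(E₁h₂ − E₂h₁) = 3.42/(152.2 − 88.92) = 0.05402 per s.

0.054 per s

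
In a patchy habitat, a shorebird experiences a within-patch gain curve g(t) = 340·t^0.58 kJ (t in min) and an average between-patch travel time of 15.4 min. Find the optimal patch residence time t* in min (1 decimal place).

Maximise g(t)/(T+t): set derivative to zero → g'(t)(T+t) = g(t).
g'(t) = 0.58·340·t^-0.42. Setting 0.58·340·t^-0.42 = 340·t^0.58/(15.4+t) gives 0.58(15.4+t) = t, so 0.42·t = 0.58×15.4.
t* = 0.58×15.4/0.42 = 21.27 min.

21.3 min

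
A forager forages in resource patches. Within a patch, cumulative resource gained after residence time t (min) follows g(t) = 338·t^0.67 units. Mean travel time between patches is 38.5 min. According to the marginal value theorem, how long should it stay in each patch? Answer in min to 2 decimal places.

By the marginal value theorem, leave when the instantaneous gain rate g'(t) equals the habitat-wide average g(t)/(T + t).
g'(t) = 0.67·338·t^-0.33. Setting 0.67·338·t^-0.33 = 338·t^0.67/(38.5+t) gives 0.67(38.5+t) = t, so 0.33·t = 0.67×38.5.
t* = 0.67×38.5/0.33 = 78.17 min.

78.17 min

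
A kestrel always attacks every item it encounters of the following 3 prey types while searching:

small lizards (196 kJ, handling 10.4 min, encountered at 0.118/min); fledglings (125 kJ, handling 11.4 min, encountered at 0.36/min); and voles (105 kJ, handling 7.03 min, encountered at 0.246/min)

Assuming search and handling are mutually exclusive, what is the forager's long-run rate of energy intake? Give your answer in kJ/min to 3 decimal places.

11.656 kJ/min

R = Σλ_iE_i / (1 + Σλ_ih_i)
Numerator: 0.118×196 + 0.36×125 + 0.246×105 = 93.96
Denominator: 1 + 0.118×10.4 + 0.36×11.4 + 0.246×7.03 = 8.061
R = 93.96/8.061 = 11.66 kJ/min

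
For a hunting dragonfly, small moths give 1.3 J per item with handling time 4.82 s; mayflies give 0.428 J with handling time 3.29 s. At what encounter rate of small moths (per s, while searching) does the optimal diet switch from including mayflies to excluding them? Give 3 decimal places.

The zero-one rule: include mayflies iff E₂/h₂ > λE₁/(1+λh₁). Equality gives the switch point.
λE₁h₂ = E₂ + λE₂h₁ ⇒ λ = E₂/(E₁h₂ − E₂h₁) = 0.428/(4.277 − 2.063) = 0.1933 per s.

0.193 per s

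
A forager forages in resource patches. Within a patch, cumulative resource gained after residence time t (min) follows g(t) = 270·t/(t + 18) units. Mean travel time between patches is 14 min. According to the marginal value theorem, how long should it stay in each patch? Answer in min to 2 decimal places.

15.87 min

Optimal t* satisfies g'(t*) = g(t*)/(T + t*).
g'(t) = 270·18/(t + 18)². Setting 270·18/(t+18)² = 270t/[(t+18)(14+t)] gives 18(14+t) = t(t+18), so t² = 18×14 = 252.
t* = √252 = 15.87 min.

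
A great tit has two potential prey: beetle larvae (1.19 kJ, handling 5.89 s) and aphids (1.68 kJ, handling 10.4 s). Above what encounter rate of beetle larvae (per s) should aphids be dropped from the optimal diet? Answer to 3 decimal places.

0.677 per s

Drop aphids once their profitability E₂/h₂ falls below the rate achievable on beetle larvae alone: E₂/h₂ = λE₁/(1 + λh₁).
Solve for λ: λE₁h₂ = E₂(1 + λh₁) → λ(E₁h₂ − E₂h₁) = E₂ → λ = E₂/(E₁h₂ − E₂h₁).
λ = 1.68/(1.19×10.4 − 1.68×5.89) = 1.68/2.481 = 0.6772 per s.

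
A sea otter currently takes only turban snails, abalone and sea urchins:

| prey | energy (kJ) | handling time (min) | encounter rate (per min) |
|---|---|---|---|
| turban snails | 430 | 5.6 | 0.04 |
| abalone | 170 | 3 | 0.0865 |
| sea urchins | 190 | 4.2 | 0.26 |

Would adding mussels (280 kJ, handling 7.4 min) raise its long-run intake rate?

Yes

Intake rate on the current diet: R = (0.04×430 + 0.0865×170 + 0.26×190) / (1 + 0.04×5.6 + 0.0865×3 + 0.26×4.2) = 81.3/2.575 = 31.57 kJ/min.
Profitability of mussels: 280/7.4 = 37.84 kJ/min.
37.84 > 31.57, so adding mussels raises the average — include it.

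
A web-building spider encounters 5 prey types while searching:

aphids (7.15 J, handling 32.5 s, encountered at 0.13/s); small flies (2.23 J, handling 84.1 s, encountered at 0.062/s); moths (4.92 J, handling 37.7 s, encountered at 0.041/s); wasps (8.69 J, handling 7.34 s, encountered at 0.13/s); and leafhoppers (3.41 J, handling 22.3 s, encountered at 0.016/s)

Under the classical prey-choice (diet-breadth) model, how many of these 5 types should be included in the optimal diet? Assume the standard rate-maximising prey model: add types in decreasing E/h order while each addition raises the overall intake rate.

Profitabilities (E/h, J/s): wasps 1.18, aphids 0.22, leafhoppers 0.153, moths 0.131, small flies 0.0265. Add prey in this order while the next type's profitability exceeds the intake rate on those already taken.
Rate on top 1: 0.5781. aphids: 0.22 < 0.5781 → exclude; stop.
Optimal diet: wasps — 1 of 5 types.

1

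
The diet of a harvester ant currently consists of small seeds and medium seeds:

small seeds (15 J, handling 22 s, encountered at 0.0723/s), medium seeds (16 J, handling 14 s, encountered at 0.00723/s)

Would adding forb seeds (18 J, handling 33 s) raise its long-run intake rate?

Yes

Intake rate on the current diet: R = (0.0723×15 + 0.00723×16) / (1 + 0.0723×22 + 0.00723×14) = 1.2/2.692 = 0.4459 J/s.
forb seeds: E/h = 18/33 = 0.5455 J/s.
Since 0.5455 > R, including forb seeds increases the long-run rate.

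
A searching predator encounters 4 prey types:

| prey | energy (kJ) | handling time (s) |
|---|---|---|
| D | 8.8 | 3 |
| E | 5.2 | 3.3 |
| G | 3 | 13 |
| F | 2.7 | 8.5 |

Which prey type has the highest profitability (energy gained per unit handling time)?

In descending order of E/h:
D: 8.8/3 = 2.93 kJ/s
E: 5.2/3.3 = 1.58 kJ/s
F: 2.7/8.5 = 0.318 kJ/s
G: 3/13 = 0.231 kJ/s

D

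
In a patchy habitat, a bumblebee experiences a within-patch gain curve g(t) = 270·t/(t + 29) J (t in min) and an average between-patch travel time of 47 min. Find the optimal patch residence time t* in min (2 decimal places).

Maximise g(t)/(T+t): set derivative to zero → g'(t)(T+t) = g(t).
g'(t) = 270·29/(t + 29)². Setting 270·29/(t+29)² = 270t/[(t+29)(47+t)] gives 29(47+t) = t(t+29), so t² = 29×47 = 1363.
t* = √1363 = 36.92 min.

36.92 min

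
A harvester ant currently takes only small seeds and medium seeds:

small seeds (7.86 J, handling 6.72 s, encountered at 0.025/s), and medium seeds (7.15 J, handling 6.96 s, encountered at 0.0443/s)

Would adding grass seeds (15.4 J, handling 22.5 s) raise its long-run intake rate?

Yes

Current rate: (0.025×7.86 + 0.0443×7.15)/(1 + 0.025×6.72 + 0.0443×6.96) = 0.3476 J/s.
Profitability of grass seeds: 15.4/22.5 = 0.6844 J/s.
0.6844 > 0.3476, so adding grass seeds raises the average — include it.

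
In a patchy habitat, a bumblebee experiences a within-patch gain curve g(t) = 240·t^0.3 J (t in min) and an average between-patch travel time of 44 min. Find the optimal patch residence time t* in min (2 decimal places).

18.86 min

By the marginal value theorem, leave when the instantaneous gain rate g'(t) equals the habitat-wide average g(t)/(T + t).
g'(t) = 0.3·240·t^-0.7. Setting 0.3·240·t^-0.7 = 240·t^0.3/(44+t) gives 0.3(44+t) = t, so 0.70·t = 0.3×44.
t* = 0.3×44/0.70 = 18.86 min.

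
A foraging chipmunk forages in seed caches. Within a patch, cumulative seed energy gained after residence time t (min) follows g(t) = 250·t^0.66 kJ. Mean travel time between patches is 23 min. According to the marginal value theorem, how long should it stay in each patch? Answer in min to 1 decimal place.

Maximise g(t)/(T+t): set derivative to zero → g'(t)(T+t) = g(t).
g'(t) = 0.66·250·t^-0.34. Setting 0.66·250·t^-0.34 = 250·t^0.66/(23+t) gives 0.66(23+t) = t, so 0.34·t = 0.66×23.
t* = 0.66×23/0.34 = 44.65 min.

44.6 min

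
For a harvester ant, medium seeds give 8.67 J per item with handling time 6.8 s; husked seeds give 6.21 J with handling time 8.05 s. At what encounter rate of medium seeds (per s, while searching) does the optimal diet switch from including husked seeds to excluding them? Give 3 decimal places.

0.225 per s

At the threshold, the rate on medium seeds alone equals the profitability of husked seeds: λ·8.67/(1 + λ·6.8) = 6.21/8.05 = 0.7714.
Rearranging, λ(8.67 − 0.7714×6.8) = 0.7714, so λ = 0.7714/3.424 = 0.2253 per s.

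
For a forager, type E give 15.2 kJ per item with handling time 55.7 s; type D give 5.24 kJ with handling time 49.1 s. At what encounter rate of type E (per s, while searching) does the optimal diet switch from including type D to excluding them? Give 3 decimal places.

0.012 per s

Drop type D once their profitability E₂/h₂ falls below the rate achievable on type E alone: E₂/h₂ = λE₁/(1 + λh₁).
Solve for λ: λE₁h₂ = E₂(1 + λh₁) → λ(E₁h₂ − E₂h₁) = E₂ → λ = E₂/(E₁h₂ − E₂h₁).
λ = 5.24/(15.2×49.1 − 5.24×55.7) = 5.24/454.5 = 0.01153 per s.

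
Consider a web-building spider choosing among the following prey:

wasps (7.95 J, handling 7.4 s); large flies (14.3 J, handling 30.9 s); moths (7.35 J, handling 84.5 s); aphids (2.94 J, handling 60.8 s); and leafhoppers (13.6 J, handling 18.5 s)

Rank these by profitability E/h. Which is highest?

wasps

Profitability E/h (J/s): wasps = 7.95/7.4 = 1.07, large flies = 14.3/30.9 = 0.463, moths = 7.35/84.5 = 0.087, aphids = 2.94/60.8 = 0.0484, leafhoppers = 13.6/18.5 = 0.735.
Ranked: wasps > leafhoppers > large flies > moths > aphids.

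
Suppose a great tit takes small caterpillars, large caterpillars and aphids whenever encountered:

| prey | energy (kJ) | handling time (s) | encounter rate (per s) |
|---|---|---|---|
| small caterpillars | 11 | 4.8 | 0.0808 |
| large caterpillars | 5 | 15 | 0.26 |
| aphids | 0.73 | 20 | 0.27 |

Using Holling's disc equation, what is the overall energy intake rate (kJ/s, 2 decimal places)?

0.22 kJ/s

R = (0.0808×11 + 0.26×5 + 0.27×0.73) / (1 + 0.0808×4.8 + 0.26×15 + 0.27×20) = 2.386/10.69 = 0.2232 kJ/s.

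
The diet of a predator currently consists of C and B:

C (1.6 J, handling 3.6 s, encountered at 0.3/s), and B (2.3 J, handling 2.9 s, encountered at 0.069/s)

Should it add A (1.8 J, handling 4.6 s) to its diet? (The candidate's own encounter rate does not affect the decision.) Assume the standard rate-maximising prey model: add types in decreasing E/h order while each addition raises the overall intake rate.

Current rate: (0.3×1.6 + 0.069×2.3)/(1 + 0.3×3.6 + 0.069×2.9) = 0.2801 J/s.
A: E/h = 1.8/4.6 = 0.3913 J/s.
Since 0.3913 > R, including A increases the long-run rate.

Yes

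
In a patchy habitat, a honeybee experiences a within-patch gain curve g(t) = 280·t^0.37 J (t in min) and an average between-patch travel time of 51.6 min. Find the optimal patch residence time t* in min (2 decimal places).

Maximise g(t)/(T+t): set derivative to zero → g'(t)(T+t) = g(t).
g'(t) = 0.37·280·t^-0.63. Setting 0.37·280·t^-0.63 = 280·t^0.37/(51.6+t) gives 0.37(51.6+t) = t, so 0.63·t = 0.37×51.6.
t* = 0.37×51.6/0.63 = 30.3 min.

30.30 min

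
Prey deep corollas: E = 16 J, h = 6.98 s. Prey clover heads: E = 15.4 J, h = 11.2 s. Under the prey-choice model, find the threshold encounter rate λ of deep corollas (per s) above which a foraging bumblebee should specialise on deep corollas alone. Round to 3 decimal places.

Drop clover heads once their profitability E₂/h₂ falls below the rate achievable on deep corollas alone: E₂/h₂ = λE₁/(1 + λh₁).
Solve for λ: λE₁h₂ = E₂(1 + λh₁) → λ(E₁h₂ − E₂h₁) = E₂ → λ = E₂/(E₁h₂ − E₂h₁).
λ = 15.4/(16×11.2 − 15.4×6.98) = 15.4/71.71 = 0.2148 per s.

0.215 per s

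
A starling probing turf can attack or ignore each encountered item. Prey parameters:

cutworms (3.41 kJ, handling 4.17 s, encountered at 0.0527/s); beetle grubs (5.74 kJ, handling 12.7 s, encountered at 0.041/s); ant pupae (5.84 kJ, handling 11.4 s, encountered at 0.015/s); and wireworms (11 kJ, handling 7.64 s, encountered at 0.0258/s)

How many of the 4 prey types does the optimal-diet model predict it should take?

4

E/h in descending order: wireworms 1.44, cutworms 0.818, ant pupae 0.512, beetle grubs 0.452 kJ/s. The optimal diet is the largest prefix of this list for which every included type satisfies E_i/h_i > R on the types above it.
Rate on top 1: 0.2371. cutworms: 0.818 > 0.2371 → include.
Rate on top 2: 0.3271. ant pupae: 0.512 > 0.3271 → include.
Rate on top 3: 0.3471. beetle grubs: 0.452 > 0.3471 → include.
Optimal diet: wireworms, cutworms, ant pupae, beetle grubs — 4 of 4 types.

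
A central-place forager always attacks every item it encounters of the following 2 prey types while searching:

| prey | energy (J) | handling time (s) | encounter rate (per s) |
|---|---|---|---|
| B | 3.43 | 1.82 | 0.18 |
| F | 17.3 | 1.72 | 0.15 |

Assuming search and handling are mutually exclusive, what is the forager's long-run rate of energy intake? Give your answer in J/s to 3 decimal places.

R = (0.18×3.43 + 0.15×17.3) / (1 + 0.18×1.82 + 0.15×1.72) = 3.212/1.586 = 2.026 J/s.

2.026 J/s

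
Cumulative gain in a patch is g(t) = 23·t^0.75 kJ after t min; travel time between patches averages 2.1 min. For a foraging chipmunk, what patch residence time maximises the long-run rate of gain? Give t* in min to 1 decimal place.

Maximise g(t)/(T+t): set derivative to zero → g'(t)(T+t) = g(t).
g'(t) = 0.75·23·t^-0.25. Setting 0.75·23·t^-0.25 = 23·t^0.75/(2.1+t) gives 0.75(2.1+t) = t, so 0.25·t = 0.75×2.1.
t* = 0.75×2.1/0.25 = 6.3 min.

6.3 min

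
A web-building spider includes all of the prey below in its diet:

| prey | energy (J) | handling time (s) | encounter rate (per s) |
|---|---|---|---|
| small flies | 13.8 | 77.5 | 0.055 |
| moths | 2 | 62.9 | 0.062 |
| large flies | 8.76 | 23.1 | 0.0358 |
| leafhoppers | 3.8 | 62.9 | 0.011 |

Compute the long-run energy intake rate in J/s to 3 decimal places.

0.116 J/s

Energy encountered per unit search time: 0.055×13.8 + 0.062×2 + 0.0358×8.76 + 0.011×3.8 = 1.238 J/s.
Handling time per unit search time: 0.055×77.5 + 0.062×62.9 + 0.0358×23.1 + 0.011×62.9 = 9.681.
Rate = 1.238/(1 + 9.681) = 0.1159 J/s.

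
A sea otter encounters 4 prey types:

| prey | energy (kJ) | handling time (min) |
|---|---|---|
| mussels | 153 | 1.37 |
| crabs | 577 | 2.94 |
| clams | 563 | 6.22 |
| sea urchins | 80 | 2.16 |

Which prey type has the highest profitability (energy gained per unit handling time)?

Profitability E/h (kJ/min): mussels = 153/1.37 = 112, crabs = 577/2.94 = 196, clams = 563/6.22 = 90.5, sea urchins = 80/2.16 = 37.
Ranked: crabs > mussels > clams > sea urchins.

crabs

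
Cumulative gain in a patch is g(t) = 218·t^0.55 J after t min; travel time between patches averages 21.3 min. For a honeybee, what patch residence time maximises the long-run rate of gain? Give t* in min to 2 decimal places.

26.03 min

By the marginal value theorem, leave when the instantaneous gain rate g'(t) equals the habitat-wide average g(t)/(T + t).
g'(t) = 0.55·218·t^-0.45. Setting 0.55·218·t^-0.45 = 218·t^0.55/(21.3+t) gives 0.55(21.3+t) = t, so 0.45·t = 0.55×21.3.
t* = 0.55×21.3/0.45 = 26.03 min.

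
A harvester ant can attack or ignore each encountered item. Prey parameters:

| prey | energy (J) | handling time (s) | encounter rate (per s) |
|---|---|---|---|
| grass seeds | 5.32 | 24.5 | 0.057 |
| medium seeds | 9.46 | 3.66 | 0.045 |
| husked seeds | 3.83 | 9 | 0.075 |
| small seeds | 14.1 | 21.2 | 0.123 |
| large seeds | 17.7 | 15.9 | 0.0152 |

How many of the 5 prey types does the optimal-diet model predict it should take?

E/h in descending order: medium seeds 2.58, large seeds 1.11, small seeds 0.665, husked seeds 0.426, grass seeds 0.217 J/s. The optimal diet is the largest prefix of this list for which every included type satisfies E_i/h_i > R on the types above it.
Rate on top 1: 0.3655. large seeds: 1.11 > 0.3655 → include.
Rate on top 2: 0.494. small seeds: 0.665 > 0.494 → include.
Rate on top 3: 0.6051. husked seeds: 0.426 < 0.6051 → exclude; stop.
Optimal diet: medium seeds, large seeds, small seeds — 3 of 5 types.

3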